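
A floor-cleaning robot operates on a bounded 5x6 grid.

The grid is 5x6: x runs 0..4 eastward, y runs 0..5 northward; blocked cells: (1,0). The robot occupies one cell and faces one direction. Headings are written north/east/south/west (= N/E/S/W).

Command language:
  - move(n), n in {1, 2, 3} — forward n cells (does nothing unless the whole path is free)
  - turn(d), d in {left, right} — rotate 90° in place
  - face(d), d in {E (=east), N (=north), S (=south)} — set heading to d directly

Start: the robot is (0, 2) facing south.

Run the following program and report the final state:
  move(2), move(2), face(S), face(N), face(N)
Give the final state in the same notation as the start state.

(0, 0) facing north

begin: (0, 2) facing south
[1] after move(2): (0, 0) facing south
[2] after move(2): (0, 0) facing south
[3] after face(S): (0, 0) facing south
[4] after face(N): (0, 0) facing north
[5] after face(N): (0, 0) facing north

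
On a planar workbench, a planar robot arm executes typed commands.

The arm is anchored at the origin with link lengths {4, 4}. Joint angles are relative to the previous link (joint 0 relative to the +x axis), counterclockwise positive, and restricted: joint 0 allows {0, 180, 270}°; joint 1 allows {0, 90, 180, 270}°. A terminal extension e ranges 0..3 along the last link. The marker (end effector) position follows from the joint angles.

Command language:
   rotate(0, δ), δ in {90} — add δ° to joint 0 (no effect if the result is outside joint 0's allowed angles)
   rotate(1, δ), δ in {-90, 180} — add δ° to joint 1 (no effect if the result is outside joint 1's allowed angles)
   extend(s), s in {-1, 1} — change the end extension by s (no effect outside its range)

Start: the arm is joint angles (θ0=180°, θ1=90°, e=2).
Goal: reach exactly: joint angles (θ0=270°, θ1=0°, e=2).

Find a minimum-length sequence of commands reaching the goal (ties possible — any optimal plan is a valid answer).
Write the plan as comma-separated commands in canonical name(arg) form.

begin: joint angles (θ0=180°, θ1=90°, e=2)
[1] after rotate(0, 90): joint angles (θ0=270°, θ1=90°, e=2)
[2] after rotate(1, -90): joint angles (θ0=270°, θ1=0°, e=2)
minimal: 2 command(s), checked below 2.

rotate(0, 90), rotate(1, -90)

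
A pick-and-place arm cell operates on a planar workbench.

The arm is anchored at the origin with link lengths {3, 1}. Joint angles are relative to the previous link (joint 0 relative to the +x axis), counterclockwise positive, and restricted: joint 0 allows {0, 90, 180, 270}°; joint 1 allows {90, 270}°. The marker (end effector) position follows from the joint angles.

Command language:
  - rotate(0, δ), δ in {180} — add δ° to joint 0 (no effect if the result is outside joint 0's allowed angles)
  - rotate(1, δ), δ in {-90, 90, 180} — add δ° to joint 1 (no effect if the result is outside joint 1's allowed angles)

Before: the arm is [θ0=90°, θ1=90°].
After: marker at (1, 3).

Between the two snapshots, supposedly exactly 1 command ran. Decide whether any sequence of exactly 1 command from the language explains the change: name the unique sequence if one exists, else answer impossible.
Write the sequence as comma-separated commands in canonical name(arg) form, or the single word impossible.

initial: [θ0=90°, θ1=90°]
t=1 rotate(1, 180) ⇒ [θ0=90°, θ1=270°]
no rival 1-sequence matches.

rotate(1, 180)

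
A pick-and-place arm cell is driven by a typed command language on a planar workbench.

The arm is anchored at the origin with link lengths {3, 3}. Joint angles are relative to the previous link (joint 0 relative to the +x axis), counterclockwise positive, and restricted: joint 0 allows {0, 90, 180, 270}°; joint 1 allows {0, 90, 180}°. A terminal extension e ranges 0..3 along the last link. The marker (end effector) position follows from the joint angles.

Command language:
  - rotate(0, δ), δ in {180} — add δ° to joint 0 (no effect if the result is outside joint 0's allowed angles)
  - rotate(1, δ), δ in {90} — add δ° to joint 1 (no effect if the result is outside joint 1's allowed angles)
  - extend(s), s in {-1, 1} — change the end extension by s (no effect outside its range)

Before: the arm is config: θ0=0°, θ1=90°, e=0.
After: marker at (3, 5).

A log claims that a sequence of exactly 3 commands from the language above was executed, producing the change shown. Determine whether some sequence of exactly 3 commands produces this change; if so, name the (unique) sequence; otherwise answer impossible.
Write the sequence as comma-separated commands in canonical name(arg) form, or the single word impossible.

key: order matters: swapping extend(-1) and extend(1) lands elsewhere
from: config: θ0=0°, θ1=90°, e=0
t=1 extend(-1) ⇒ config: θ0=0°, θ1=90°, e=0
t=2 extend(1) ⇒ config: θ0=0°, θ1=90°, e=1
t=3 extend(1) ⇒ config: θ0=0°, θ1=90°, e=2
no other 3-command option fits: unique.

extend(-1), extend(1), extend(1)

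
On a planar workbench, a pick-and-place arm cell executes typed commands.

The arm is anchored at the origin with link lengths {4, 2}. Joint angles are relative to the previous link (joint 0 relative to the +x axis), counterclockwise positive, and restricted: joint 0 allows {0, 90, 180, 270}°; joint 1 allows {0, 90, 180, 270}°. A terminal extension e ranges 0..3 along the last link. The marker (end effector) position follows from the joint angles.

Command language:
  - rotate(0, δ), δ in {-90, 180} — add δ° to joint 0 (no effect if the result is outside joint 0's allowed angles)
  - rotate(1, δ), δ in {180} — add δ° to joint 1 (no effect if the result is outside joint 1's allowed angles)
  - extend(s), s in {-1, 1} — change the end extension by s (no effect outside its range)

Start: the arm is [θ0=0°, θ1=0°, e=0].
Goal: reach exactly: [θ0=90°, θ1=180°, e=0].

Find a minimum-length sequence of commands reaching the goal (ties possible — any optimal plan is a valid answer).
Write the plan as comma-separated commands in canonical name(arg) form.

rotate(0, 180), rotate(0, -90), rotate(1, 180)

initial: [θ0=0°, θ1=0°, e=0]
[1] after rotate(0, 180): [θ0=180°, θ1=0°, e=0]
[2] after rotate(0, -90): [θ0=90°, θ1=0°, e=0]
[3] after rotate(1, 180): [θ0=90°, θ1=180°, e=0]
no 2-step plan works, so 3 is optimal.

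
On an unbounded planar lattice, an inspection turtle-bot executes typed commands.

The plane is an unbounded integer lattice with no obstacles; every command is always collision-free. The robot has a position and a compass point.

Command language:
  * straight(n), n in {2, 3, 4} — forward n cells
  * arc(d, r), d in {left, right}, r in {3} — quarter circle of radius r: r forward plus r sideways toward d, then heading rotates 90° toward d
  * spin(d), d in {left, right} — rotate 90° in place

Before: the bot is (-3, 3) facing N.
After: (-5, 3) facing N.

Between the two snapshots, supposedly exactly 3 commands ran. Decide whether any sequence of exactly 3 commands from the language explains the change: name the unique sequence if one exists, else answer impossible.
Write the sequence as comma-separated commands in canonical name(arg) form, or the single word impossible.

spin(left), straight(2), spin(right)

key: still facing N at the end — net rotation zero over 3 steps
t0: (-3, 3) facing N
step 1 (spin(left)): (-3, 3) facing W
step 2 (straight(2)): (-5, 3) facing W
step 3 (spin(right)): (-5, 3) facing N
no rival 3-sequence matches.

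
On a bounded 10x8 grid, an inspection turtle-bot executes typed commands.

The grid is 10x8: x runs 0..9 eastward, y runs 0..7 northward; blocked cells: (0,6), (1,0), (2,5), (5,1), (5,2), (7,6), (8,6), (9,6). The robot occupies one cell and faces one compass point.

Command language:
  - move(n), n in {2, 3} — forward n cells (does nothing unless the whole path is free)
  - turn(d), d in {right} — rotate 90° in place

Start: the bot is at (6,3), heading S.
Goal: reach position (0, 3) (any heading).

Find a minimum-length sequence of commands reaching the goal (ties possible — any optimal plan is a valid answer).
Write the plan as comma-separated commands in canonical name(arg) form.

turn(right), move(3), move(3)

start: at (6,3), heading S
t=1 turn(right) ⇒ at (6,3), heading W
t=2 move(3) ⇒ at (3,3), heading W
t=3 move(3) ⇒ at (0,3), heading W
shorter routes all fall short; 3 is best.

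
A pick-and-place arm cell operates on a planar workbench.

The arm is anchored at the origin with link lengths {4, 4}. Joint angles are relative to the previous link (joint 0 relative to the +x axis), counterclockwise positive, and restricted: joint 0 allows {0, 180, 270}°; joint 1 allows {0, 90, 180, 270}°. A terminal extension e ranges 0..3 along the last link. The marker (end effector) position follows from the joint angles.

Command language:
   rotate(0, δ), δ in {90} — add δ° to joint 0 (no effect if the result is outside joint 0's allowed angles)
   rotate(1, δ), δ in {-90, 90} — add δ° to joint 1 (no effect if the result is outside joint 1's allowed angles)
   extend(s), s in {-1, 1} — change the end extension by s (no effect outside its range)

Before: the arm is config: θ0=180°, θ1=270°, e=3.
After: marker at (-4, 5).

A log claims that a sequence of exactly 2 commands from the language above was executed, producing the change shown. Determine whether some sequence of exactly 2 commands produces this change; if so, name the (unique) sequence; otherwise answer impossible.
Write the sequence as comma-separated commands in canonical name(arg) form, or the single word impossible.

from: config: θ0=180°, θ1=270°, e=3
step 1 (extend(-1)): config: θ0=180°, θ1=270°, e=2
step 2 (extend(-1)): config: θ0=180°, θ1=270°, e=1
no other 2-command option fits: unique.

extend(-1), extend(-1)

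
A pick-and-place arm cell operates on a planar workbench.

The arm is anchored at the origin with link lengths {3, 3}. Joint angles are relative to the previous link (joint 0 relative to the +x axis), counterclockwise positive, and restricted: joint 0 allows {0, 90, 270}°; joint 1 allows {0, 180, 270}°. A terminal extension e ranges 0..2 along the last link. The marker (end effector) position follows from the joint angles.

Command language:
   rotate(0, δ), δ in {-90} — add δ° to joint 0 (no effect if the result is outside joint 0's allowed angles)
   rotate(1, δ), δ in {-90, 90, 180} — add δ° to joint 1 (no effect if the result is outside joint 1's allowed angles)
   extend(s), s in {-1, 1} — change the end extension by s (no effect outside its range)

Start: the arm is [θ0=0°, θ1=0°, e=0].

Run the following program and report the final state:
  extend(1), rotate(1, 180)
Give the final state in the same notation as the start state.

[θ0=0°, θ1=180°, e=1]

begin: [θ0=0°, θ1=0°, e=0]
step 1 (extend(1)): [θ0=0°, θ1=0°, e=1]
step 2 (rotate(1, 180)): [θ0=0°, θ1=180°, e=1]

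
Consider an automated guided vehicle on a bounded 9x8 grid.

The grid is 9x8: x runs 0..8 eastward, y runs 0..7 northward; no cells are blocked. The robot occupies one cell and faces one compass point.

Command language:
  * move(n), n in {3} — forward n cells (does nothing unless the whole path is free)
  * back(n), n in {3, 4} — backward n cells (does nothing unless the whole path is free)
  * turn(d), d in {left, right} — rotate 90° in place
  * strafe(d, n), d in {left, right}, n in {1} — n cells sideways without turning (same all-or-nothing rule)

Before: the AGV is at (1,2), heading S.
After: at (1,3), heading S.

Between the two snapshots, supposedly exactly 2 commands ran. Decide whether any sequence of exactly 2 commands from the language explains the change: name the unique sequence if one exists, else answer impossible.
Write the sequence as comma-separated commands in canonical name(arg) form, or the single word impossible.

back(4), move(3)

key: running move(3) before back(4) would end elsewhere — order is forced
t0: at (1,2), heading S
step 1 (back(4)): at (1,6), heading S
step 2 (move(3)): at (1,3), heading S
no other 2-command option fits: unique.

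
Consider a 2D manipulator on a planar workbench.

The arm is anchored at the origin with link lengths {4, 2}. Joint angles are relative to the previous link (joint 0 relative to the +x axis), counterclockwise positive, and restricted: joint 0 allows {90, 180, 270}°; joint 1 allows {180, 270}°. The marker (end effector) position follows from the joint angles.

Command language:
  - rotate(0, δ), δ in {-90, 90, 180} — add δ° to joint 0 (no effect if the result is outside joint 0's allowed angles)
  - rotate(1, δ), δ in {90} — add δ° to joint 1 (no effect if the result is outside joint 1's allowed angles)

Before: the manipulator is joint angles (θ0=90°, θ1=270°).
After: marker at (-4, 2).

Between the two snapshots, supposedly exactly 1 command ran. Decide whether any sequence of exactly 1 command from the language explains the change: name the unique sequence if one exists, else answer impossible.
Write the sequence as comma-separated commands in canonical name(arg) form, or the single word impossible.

t0: joint angles (θ0=90°, θ1=270°)
1. rotate(0, 90) → joint angles (θ0=180°, θ1=270°)
uniquely the one of 4 1-step routes that fits.

rotate(0, 90)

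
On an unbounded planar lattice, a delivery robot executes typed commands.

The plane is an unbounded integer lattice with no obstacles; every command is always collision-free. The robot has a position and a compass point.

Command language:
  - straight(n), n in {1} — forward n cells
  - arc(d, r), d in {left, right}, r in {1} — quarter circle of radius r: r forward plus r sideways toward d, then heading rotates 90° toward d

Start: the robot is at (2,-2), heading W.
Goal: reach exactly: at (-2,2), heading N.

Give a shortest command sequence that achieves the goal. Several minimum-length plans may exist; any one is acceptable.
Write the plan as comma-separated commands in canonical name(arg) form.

begin: at (2,-2), heading W
t=1 arc(right, 1) ⇒ at (1,-1), heading N
t=2 straight(1) ⇒ at (1,0), heading N
t=3 arc(left, 1) ⇒ at (0,1), heading W
t=4 straight(1) ⇒ at (-1,1), heading W
t=5 arc(right, 1) ⇒ at (-2,2), heading N
shorter routes all fall short; 5 is best.

arc(right, 1), straight(1), arc(left, 1), straight(1), arc(right, 1)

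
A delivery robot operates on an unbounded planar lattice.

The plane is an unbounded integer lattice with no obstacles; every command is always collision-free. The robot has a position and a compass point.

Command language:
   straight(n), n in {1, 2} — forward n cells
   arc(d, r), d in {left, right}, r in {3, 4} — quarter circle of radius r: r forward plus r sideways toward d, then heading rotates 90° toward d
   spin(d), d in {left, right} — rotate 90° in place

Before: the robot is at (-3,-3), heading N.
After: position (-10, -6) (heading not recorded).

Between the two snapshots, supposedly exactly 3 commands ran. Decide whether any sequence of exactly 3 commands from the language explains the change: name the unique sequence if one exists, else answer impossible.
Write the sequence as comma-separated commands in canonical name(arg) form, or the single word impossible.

key: order matters: swapping arc(left, 3) and straight(2) lands elsewhere
start: at (-3,-3), heading N
step 1 (arc(left, 3)): at (-6,0), heading W
step 2 (arc(left, 4)): at (-10,-4), heading S
step 3 (straight(2)): at (-10,-6), heading S
no other 3-command option fits: unique.

arc(left, 3), arc(left, 4), straight(2)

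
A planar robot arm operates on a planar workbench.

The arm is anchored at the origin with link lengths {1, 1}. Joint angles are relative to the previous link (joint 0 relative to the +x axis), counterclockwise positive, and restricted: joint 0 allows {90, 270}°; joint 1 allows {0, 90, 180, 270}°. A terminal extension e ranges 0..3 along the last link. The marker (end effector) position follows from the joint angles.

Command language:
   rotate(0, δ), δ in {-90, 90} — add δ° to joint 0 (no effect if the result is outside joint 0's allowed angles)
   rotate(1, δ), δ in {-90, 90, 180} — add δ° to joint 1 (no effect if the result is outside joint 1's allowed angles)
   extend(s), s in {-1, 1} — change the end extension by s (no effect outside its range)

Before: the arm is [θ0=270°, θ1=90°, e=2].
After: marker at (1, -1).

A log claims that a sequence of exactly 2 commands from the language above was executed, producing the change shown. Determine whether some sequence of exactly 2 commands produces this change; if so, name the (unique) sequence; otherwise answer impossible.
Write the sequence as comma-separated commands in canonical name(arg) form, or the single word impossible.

initial: [θ0=270°, θ1=90°, e=2]
t=1 extend(-1) ⇒ [θ0=270°, θ1=90°, e=1]
t=2 extend(-1) ⇒ [θ0=270°, θ1=90°, e=0]
no rival 2-sequence matches.

extend(-1), extend(-1)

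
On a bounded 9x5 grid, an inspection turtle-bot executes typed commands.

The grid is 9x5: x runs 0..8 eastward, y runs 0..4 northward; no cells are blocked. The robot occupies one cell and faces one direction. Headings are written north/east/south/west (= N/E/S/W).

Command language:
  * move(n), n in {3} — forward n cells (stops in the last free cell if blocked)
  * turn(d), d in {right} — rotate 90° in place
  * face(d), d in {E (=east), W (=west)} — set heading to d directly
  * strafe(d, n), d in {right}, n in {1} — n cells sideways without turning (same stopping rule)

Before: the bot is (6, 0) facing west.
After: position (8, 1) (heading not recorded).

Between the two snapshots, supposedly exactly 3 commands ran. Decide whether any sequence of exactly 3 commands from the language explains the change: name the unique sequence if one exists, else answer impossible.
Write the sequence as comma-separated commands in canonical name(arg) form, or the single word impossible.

strafe(right, 1), face(E), move(3)

key: move(3) runs into the grid edge before its full distance
initial: (6, 0) facing west
[1] after strafe(right, 1): (6, 1) facing west
[2] after face(E): (6, 1) facing east
[3] after move(3): (8, 1) facing east
no other 3-command option fits: unique.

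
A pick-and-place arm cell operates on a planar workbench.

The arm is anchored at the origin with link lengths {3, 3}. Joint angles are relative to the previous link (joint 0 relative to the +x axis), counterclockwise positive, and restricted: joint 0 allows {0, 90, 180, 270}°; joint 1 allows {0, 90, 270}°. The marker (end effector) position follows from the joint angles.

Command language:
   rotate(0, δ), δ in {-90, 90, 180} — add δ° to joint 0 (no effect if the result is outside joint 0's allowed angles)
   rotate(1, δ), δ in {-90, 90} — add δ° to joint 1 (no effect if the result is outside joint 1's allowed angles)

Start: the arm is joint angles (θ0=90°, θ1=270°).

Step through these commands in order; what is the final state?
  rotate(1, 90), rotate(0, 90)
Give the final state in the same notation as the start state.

joint angles (θ0=180°, θ1=0°)

from: joint angles (θ0=90°, θ1=270°)
t=1 rotate(1, 90) ⇒ joint angles (θ0=90°, θ1=0°)
t=2 rotate(0, 90) ⇒ joint angles (θ0=180°, θ1=0°)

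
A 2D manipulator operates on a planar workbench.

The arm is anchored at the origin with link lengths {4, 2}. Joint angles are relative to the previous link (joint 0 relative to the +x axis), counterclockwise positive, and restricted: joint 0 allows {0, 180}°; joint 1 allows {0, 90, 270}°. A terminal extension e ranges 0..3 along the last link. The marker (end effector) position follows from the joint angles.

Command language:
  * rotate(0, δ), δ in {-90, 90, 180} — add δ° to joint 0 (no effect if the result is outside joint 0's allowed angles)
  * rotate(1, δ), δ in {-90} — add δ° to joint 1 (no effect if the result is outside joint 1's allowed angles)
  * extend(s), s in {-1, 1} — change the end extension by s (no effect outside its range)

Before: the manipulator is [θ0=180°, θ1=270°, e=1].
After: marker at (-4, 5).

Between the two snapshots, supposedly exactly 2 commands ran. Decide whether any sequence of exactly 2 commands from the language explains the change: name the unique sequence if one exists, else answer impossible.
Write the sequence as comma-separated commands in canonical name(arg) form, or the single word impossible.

extend(1), extend(1)

begin: [θ0=180°, θ1=270°, e=1]
t=1 extend(1) ⇒ [θ0=180°, θ1=270°, e=2]
t=2 extend(1) ⇒ [θ0=180°, θ1=270°, e=3]
uniquely the one of 36 2-step routes that fits.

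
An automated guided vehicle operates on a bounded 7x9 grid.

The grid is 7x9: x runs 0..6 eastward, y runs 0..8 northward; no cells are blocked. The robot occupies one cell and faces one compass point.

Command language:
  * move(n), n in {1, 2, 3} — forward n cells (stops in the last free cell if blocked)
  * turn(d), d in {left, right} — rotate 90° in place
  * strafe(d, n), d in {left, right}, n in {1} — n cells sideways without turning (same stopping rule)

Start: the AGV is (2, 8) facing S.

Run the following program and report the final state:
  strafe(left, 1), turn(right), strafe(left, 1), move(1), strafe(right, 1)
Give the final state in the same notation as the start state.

(2, 8) facing W

from: (2, 8) facing S
t=1 strafe(left, 1) ⇒ (3, 8) facing S
t=2 turn(right) ⇒ (3, 8) facing W
t=3 strafe(left, 1) ⇒ (3, 7) facing W
t=4 move(1) ⇒ (2, 7) facing W
t=5 strafe(right, 1) ⇒ (2, 8) facing W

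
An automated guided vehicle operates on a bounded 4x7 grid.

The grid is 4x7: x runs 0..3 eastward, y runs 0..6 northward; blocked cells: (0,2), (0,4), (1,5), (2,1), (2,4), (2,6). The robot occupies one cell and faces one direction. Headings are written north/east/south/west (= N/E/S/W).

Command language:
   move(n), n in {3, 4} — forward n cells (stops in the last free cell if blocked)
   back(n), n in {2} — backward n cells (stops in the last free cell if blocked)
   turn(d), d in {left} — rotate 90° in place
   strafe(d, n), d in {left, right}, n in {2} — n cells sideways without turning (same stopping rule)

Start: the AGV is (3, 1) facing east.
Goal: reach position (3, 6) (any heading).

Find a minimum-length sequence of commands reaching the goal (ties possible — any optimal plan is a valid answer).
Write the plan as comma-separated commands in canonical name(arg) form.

t0: (3, 1) facing east
1. strafe(left, 2) → (3, 3) facing east
2. strafe(left, 2) → (3, 5) facing east
3. strafe(left, 2) → (3, 6) facing east
nothing shorter than 3 reaches the goal.

strafe(left, 2), strafe(left, 2), strafe(left, 2)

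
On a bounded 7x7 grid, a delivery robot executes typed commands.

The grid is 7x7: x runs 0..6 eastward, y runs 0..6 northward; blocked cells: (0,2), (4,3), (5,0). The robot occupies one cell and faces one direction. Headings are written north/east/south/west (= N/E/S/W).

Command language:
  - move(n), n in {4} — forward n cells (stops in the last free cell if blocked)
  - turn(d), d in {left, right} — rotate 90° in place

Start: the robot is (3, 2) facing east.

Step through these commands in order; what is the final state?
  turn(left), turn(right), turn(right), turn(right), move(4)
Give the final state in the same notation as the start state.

initial: (3, 2) facing east
1. turn(left) → (3, 2) facing north
2. turn(right) → (3, 2) facing east
3. turn(right) → (3, 2) facing south
4. turn(right) → (3, 2) facing west
5. move(4) → (1, 2) facing west

(1, 2) facing west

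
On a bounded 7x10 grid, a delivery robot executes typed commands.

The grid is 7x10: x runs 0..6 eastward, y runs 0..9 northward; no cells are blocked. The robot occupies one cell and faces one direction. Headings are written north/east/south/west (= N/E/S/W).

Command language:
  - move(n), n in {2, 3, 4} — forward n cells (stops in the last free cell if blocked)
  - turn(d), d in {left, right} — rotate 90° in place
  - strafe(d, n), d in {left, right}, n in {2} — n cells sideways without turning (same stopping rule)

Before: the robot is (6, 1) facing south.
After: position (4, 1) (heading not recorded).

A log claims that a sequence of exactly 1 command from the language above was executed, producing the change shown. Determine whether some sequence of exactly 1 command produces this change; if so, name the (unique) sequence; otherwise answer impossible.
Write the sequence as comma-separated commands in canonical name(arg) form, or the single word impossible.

strafe(right, 2)

from: (6, 1) facing south
t=1 strafe(right, 2) ⇒ (4, 1) facing south
no other 1-command option fits: unique.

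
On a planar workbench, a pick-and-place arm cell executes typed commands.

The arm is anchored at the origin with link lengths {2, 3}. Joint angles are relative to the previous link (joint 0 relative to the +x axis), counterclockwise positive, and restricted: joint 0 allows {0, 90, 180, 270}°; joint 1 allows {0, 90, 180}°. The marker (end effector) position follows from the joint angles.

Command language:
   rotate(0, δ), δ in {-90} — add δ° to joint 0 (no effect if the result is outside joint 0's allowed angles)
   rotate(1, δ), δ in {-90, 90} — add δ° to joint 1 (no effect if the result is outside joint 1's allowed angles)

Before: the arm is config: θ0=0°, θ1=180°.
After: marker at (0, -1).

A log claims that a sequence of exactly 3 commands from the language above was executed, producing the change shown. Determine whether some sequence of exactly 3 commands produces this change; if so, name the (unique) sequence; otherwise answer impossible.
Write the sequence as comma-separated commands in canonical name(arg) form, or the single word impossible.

rotate(0, -90), rotate(0, -90), rotate(0, -90)

t0: config: θ0=0°, θ1=180°
t=1 rotate(0, -90) ⇒ config: θ0=270°, θ1=180°
t=2 rotate(0, -90) ⇒ config: θ0=180°, θ1=180°
t=3 rotate(0, -90) ⇒ config: θ0=90°, θ1=180°
all 27 alternatives checked — unique.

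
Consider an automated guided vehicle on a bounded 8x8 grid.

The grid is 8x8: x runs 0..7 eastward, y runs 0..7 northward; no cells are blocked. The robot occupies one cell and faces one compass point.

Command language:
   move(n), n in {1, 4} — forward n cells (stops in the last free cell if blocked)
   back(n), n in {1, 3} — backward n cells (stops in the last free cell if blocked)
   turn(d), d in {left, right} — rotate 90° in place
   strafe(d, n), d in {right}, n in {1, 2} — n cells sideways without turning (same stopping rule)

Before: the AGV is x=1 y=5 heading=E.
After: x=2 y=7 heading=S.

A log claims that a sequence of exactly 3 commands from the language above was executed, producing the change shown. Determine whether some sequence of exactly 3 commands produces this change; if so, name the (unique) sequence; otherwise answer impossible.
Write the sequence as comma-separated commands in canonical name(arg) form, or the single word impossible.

move(1), turn(right), back(3)

key: running back(3) before move(1) would end elsewhere — order is forced
initial: x=1 y=5 heading=E
step 1 (move(1)): x=2 y=5 heading=E
step 2 (turn(right)): x=2 y=5 heading=S
step 3 (back(3)): x=2 y=7 heading=S
no other 3-command option fits: unique.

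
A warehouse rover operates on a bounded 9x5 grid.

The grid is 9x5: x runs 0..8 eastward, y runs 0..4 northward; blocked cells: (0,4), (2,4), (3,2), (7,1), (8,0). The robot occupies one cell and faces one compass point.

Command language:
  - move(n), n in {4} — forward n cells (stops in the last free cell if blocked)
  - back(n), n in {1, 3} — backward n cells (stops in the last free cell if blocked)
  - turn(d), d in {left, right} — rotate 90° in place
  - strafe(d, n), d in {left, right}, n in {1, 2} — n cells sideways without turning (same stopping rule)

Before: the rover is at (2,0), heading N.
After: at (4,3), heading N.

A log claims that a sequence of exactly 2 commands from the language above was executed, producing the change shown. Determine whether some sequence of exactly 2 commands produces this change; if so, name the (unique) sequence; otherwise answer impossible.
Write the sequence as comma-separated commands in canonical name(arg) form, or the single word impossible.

key: heading stays N — no command in the sequence turns
initial: at (2,0), heading N
[1] after move(4): at (2,3), heading N
[2] after strafe(right, 2): at (4,3), heading N
no other 2-command option fits: unique.

move(4), strafe(right, 2)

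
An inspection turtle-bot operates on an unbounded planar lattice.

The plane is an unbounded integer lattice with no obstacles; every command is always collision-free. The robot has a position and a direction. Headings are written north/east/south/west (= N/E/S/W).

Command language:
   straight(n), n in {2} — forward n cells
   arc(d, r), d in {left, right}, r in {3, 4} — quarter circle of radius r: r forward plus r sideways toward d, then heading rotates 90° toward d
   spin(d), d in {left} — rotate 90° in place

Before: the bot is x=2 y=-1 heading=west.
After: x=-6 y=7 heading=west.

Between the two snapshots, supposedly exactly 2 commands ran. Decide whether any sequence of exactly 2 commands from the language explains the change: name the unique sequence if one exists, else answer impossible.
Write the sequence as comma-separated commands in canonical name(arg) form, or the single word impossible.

arc(right, 4), arc(left, 4)

key: order matters: swapping arc(right, 4) and arc(left, 4) lands elsewhere
initial: x=2 y=-1 heading=west
[1] after arc(right, 4): x=-2 y=3 heading=north
[2] after arc(left, 4): x=-6 y=7 heading=west
no other 2-command option fits: unique.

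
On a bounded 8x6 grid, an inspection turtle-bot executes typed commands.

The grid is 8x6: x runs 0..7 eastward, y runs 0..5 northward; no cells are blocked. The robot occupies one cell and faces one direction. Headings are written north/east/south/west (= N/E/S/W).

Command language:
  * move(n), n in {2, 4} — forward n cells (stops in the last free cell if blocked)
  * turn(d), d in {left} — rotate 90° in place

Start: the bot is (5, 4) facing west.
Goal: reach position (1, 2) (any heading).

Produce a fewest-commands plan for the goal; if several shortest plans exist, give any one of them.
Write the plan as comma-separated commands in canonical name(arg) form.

from: (5, 4) facing west
1. move(4) → (1, 4) facing west
2. turn(left) → (1, 4) facing south
3. move(2) → (1, 2) facing south
minimal: 3 command(s), checked below 3.

move(4), turn(left), move(2)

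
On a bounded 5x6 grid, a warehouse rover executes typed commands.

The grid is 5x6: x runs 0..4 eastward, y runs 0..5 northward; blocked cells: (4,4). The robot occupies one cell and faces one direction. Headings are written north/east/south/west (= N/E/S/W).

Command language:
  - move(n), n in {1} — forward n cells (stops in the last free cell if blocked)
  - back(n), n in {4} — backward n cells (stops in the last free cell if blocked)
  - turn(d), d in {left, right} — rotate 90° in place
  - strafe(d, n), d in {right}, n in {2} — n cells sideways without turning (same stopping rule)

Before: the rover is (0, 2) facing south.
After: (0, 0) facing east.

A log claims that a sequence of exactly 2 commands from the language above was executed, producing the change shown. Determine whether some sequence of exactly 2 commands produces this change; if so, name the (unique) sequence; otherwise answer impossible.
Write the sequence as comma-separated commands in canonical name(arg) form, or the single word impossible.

key: cell and facing (now E) both changed — the 2 commands mix motion and turning
start: (0, 2) facing south
[1] after turn(left): (0, 2) facing east
[2] after strafe(right, 2): (0, 0) facing east
uniquely the one of 25 2-step routes that fits.

turn(left), strafe(right, 2)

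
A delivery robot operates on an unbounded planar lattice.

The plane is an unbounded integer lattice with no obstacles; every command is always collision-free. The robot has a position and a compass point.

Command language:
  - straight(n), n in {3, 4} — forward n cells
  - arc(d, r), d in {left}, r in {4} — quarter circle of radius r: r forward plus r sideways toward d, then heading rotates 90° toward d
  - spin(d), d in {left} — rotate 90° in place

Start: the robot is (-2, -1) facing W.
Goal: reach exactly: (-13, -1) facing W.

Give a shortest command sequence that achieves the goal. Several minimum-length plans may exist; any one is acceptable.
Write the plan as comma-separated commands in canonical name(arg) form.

initial: (-2, -1) facing W
1. straight(3) → (-5, -1) facing W
2. straight(4) → (-9, -1) facing W
3. straight(4) → (-13, -1) facing W
minimal: 3 command(s), checked below 3.

straight(3), straight(4), straight(4)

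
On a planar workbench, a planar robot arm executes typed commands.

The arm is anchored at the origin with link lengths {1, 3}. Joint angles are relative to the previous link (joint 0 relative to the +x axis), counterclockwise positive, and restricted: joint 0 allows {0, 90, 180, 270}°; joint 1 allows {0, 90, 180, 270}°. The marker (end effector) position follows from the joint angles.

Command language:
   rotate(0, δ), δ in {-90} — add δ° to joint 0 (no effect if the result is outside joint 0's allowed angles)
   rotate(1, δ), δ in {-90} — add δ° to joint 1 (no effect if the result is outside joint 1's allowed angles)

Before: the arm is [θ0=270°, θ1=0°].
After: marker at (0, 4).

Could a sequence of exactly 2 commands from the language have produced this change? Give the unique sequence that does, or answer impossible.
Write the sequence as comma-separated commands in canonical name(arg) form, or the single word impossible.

rotate(0, -90), rotate(0, -90)

t0: [θ0=270°, θ1=0°]
step 1 (rotate(0, -90)): [θ0=180°, θ1=0°]
step 2 (rotate(0, -90)): [θ0=90°, θ1=0°]
all 4 alternatives checked — unique.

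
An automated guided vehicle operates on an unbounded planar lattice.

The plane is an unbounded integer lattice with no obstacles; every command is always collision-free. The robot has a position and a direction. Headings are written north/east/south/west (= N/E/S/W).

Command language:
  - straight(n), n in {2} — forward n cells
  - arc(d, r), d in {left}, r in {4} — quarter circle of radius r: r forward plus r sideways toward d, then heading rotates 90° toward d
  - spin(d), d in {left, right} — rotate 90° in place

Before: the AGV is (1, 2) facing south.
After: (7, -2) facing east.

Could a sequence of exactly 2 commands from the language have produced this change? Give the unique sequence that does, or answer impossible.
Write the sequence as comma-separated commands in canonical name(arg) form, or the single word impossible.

arc(left, 4), straight(2)

key: position moved to (7,-2) AND the heading swung to E — translation plus rotation needed
t0: (1, 2) facing south
step 1 (arc(left, 4)): (5, -2) facing east
step 2 (straight(2)): (7, -2) facing east
all 16 alternatives checked — unique.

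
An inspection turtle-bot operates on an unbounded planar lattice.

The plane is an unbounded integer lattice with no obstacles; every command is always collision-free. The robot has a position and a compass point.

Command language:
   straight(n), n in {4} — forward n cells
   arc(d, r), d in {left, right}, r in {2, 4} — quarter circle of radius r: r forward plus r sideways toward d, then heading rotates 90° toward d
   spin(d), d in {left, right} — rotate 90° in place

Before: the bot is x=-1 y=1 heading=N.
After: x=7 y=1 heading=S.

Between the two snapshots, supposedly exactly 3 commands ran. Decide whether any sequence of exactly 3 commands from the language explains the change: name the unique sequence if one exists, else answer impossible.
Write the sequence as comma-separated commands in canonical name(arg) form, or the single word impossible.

arc(right, 2), straight(4), arc(right, 2)

key: cell and facing (now S) both changed — the 3 commands mix motion and turning
begin: x=-1 y=1 heading=N
1. arc(right, 2) → x=1 y=3 heading=E
2. straight(4) → x=5 y=3 heading=E
3. arc(right, 2) → x=7 y=1 heading=S
uniquely the one of 343 3-step routes that fits.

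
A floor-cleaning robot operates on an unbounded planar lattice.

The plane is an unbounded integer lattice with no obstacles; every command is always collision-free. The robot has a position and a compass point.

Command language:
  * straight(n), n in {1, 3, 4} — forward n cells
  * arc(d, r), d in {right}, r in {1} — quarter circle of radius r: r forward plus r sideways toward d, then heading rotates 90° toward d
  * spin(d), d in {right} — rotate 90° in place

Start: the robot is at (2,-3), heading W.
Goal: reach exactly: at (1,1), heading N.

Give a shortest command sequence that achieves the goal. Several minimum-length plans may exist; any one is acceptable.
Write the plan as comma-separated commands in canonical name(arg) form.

arc(right, 1), straight(3)

begin: at (2,-3), heading W
step 1 (arc(right, 1)): at (1,-2), heading N
step 2 (straight(3)): at (1,1), heading N
shorter routes all fall short; 2 is best.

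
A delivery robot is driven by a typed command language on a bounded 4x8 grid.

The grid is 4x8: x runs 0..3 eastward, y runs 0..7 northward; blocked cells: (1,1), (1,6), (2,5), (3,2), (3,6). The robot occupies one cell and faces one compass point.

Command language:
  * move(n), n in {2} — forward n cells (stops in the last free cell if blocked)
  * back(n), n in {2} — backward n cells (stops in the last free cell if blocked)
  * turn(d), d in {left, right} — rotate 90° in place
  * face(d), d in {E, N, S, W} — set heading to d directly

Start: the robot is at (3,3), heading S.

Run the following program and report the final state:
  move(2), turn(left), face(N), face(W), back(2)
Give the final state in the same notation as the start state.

t0: at (3,3), heading S
step 1 (move(2)): at (3,3), heading S
step 2 (turn(left)): at (3,3), heading E
step 3 (face(N)): at (3,3), heading N
step 4 (face(W)): at (3,3), heading W
step 5 (back(2)): at (3,3), heading W

at (3,3), heading W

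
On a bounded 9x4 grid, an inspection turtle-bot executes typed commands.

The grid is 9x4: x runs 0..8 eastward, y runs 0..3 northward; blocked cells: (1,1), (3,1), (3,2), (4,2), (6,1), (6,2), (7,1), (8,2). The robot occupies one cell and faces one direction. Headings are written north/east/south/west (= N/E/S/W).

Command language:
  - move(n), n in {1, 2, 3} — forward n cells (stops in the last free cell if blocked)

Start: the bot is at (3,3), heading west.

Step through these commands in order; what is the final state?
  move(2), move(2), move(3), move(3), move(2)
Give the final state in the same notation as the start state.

initial: at (3,3), heading west
[1] after move(2): at (1,3), heading west
[2] after move(2): at (0,3), heading west
[3] after move(3): at (0,3), heading west
[4] after move(3): at (0,3), heading west
[5] after move(2): at (0,3), heading west

at (0,3), heading west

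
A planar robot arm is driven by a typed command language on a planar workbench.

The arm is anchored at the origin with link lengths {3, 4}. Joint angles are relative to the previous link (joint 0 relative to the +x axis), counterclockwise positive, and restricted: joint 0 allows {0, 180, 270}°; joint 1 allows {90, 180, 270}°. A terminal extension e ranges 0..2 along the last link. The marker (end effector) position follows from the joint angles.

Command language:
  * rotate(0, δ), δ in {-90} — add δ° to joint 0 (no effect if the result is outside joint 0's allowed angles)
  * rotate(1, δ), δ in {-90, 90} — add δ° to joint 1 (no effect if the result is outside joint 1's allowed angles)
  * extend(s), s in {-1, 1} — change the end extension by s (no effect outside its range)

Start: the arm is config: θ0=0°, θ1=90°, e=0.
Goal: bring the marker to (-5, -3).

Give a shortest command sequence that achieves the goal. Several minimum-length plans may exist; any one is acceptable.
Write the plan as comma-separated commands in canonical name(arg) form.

initial: config: θ0=0°, θ1=90°, e=0
1. extend(1) → config: θ0=0°, θ1=90°, e=1
2. rotate(0, -90) → config: θ0=270°, θ1=90°, e=1
3. rotate(1, 90) → config: θ0=270°, θ1=180°, e=1
4. rotate(1, 90) → config: θ0=270°, θ1=270°, e=1
minimal: 4 command(s), checked below 4.

extend(1), rotate(0, -90), rotate(1, 90), rotate(1, 90)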